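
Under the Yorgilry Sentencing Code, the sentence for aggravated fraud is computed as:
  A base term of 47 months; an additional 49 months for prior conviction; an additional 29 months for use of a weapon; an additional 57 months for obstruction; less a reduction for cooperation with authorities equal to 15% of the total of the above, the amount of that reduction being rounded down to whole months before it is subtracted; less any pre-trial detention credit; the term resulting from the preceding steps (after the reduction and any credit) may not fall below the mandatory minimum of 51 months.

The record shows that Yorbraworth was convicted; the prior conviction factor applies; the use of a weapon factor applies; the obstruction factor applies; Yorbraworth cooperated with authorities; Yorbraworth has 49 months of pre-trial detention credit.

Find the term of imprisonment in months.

Prior conviction enhancement: +49 months
Use of a weapon enhancement: +29 months
Obstruction enhancement: +57 months
Adjusted term: 47 months + 49 months + 29 months + 57 months = 182 months
Cooperation with authorities reduction: 15% of 182 months = 27 months (rounded down)
After reduction: 182 − 27 = 155 months
Less pre-trial detention credit: 155 months − 49 months = 106 months
Minimum 51 months: 106 months meets the minimum, no increase.

106 months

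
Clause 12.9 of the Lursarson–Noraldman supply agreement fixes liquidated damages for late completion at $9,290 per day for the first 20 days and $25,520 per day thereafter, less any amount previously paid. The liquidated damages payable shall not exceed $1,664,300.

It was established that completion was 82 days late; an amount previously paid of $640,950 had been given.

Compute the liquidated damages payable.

Liquidated damages: $1,127,090

First 20 days: 20 × $9,290 = $185,800
Remaining days: (82 − 20) × $25,520 = $1,582,240
Accrued per-day damages: $185,800 + $1,582,240 = $1,768,040
Less amount previously paid: $1,768,040 − $640,950 = $1,127,090
Cap at $1,664,300: $1,127,090 is within the cap, no reduction.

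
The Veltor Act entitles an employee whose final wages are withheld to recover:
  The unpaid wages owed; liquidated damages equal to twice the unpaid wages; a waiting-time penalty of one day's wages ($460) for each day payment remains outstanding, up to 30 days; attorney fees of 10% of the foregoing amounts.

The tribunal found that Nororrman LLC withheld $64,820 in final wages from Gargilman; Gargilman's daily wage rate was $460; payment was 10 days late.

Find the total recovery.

$218,966

Doubled: 2 × $64,820 = $129,640
Penalty days: min(10, 30) = 10
Waiting-time penalty: 10 × $460 = $4,600
Subtotal: $64,820 + $129,640 + $4,600 = $199,060
Attorney fees: 10% of $199,060 = $19,906
Total award: $199,060 + $19,906 = $218,966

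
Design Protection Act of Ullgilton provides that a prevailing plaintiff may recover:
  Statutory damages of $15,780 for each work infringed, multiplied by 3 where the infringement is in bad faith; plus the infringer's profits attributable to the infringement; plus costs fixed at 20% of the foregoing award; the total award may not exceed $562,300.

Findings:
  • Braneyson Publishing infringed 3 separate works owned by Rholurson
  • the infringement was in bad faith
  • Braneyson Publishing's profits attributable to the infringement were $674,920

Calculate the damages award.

$562,300

Statutory damages: 3 × $15,780 = $47,340
Trebled: 3 × $47,340 = $142,020
Combined award: $142,020 + $674,920 = $816,940
Costs: 20% of $816,940 = $163,388
Award plus costs: $816,940 + $163,388 = $980,328
Cap at $562,300: $980,328 exceeds the cap → $562,300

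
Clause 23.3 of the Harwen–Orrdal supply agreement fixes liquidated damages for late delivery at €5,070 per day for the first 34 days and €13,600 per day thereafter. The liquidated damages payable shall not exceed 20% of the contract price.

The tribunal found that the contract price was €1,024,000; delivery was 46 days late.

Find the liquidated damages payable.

First 34 days: 34 × €5,070 = €172,380
Remaining days: (46 − 34) × €13,600 = €163,200
Accrued per-day damages: €172,380 + €163,200 = €335,580
Cap: 20% of €1,024,000 = €204,800
Cap at €204,800: €335,580 exceeds the cap → €204,800

€204,800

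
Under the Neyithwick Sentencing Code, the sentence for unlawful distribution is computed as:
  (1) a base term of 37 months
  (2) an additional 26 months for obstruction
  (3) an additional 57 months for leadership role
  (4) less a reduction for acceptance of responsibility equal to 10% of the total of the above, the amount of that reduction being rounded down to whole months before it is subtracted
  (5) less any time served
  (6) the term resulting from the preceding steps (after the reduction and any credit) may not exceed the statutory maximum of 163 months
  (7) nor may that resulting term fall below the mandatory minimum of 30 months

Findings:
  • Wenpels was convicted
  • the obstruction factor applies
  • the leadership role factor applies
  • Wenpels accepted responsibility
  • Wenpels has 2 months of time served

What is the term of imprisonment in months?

106 months

Obstruction enhancement: +26 months
Leadership role enhancement: +57 months
Adjusted term: 37 months + 26 months + 57 months = 120 months
Acceptance of responsibility reduction: 10% of 120 months = 12 months (rounded down)
After reduction: 120 − 12 = 108 months
Less time served: 108 months − 2 months = 106 months
Cap at 163 months: 106 months is within the cap, no reduction.
Minimum 30 months: 106 months meets the minimum, no increase.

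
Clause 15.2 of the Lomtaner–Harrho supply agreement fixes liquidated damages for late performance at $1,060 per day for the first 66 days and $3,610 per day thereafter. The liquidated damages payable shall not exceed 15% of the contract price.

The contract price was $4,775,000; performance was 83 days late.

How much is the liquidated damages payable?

$131,330

First 66 days: 66 × $1,060 = $69,960
Remaining days: (83 − 66) × $3,610 = $61,370
Accrued per-day damages: $69,960 + $61,370 = $131,330
Cap: 15% of $4,775,000 = $716,250
Cap at $716,250: $131,330 is within the cap, no reduction.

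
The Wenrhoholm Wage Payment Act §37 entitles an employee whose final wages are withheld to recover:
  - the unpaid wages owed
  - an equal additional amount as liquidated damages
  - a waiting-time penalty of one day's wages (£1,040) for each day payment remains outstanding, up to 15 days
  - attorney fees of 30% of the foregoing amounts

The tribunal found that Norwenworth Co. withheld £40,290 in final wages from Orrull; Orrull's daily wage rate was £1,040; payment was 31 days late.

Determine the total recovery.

£125,034

Liquidated damages (equal amount): £40,290
Penalty days: min(31, 15) = 15
Waiting-time penalty: 15 × £1,040 = £15,600
Subtotal: £40,290 + £40,290 + £15,600 = £96,180
Attorney fees: 30% of £96,180 = £28,854
Total award: £96,180 + £28,854 = £125,034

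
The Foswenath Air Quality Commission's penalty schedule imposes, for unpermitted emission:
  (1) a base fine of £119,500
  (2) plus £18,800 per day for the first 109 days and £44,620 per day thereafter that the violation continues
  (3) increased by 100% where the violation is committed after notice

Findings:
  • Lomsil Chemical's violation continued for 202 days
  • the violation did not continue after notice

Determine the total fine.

£6,318,360

First 109 days: 109 × £18,800 = £2,049,200
Remaining days: (202 − 109) × £44,620 = £4,149,660
Per-day component: £2,049,200 + £4,149,660 = £6,198,860
Base plus per-day: £119,500 + £6,198,860 = £6,318,360
The violation did not continue after notice: no 100% increase.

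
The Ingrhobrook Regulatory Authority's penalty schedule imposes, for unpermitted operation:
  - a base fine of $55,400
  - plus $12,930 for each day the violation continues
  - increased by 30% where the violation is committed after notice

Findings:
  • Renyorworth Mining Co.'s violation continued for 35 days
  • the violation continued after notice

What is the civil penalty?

Per-day component: 35 × $12,930 = $452,550
Base plus per-day: $55,400 + $452,550 = $507,950
Enhancement: 30% of $507,950 = $152,385
Enhanced fine: $507,950 + $152,385 = $660,335

Civil penalty: $660,335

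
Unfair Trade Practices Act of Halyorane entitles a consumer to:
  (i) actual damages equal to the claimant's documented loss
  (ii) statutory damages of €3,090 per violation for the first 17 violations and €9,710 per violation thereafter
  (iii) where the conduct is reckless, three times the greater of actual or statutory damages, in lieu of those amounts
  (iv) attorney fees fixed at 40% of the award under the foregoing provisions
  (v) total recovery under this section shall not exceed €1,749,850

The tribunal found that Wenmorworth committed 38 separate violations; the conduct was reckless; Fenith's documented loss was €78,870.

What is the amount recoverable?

First 17 violations: 17 × €3,090 = €52,530
Remaining violations: (38 − 17) × €9,710 = €203,910
Statutory damages: €52,530 + €203,910 = €256,440
Greater of actual damages (€78,870) or statutory damages (€256,440): €256,440
Trebled: 3 × €256,440 = €769,320
Attorney fees: 40% of €769,320 = €307,728
Total before cap: €769,320 + €307,728 = €1,077,048
Cap at €1,749,850: €1,077,048 is within the cap, no reduction.

€1,077,048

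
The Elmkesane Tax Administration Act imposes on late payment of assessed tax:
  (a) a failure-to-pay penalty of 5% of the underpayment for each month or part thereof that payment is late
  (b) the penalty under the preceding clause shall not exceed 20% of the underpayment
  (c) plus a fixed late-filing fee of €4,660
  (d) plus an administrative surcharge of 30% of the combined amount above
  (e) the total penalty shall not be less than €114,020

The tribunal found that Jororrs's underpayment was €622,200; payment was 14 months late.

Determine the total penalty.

€167,830

Accrued rate: 5% × 14 = 70%, capped at 20% → 20%
Failure-to-pay penalty: 20% of €622,200 = €124,440
Penalty before surcharge: €124,440 + €4,660 = €129,100
Administrative surcharge: 30% of €129,100 = €38,730
Total penalty: €129,100 + €38,730 = €167,830
Minimum €114,020: €167,830 meets the minimum, no increase.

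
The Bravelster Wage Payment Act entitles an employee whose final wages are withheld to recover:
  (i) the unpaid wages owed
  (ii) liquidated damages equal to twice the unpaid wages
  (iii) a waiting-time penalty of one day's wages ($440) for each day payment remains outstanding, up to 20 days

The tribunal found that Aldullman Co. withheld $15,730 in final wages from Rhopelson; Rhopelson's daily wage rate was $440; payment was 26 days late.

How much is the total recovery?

Doubled: 2 × $15,730 = $31,460
Penalty days: min(26, 20) = 20
Waiting-time penalty: 20 × $440 = $8,800
Total award: $15,730 + $31,460 + $8,800 = $55,990

Total award: $55,990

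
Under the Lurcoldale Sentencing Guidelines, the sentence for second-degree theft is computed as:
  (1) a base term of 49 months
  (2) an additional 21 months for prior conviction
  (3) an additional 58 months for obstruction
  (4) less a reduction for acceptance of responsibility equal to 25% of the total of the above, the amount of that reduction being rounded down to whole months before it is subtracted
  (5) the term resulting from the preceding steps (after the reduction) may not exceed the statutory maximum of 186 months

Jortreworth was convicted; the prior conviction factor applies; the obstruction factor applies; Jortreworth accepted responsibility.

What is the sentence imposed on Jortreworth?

Sentence: 96 months

Prior conviction enhancement: +21 months
Obstruction enhancement: +58 months
Adjusted term: 49 months + 21 months + 58 months = 128 months
Acceptance of responsibility reduction: 25% of 128 months = 32 months (rounded down)
After reduction: 128 − 32 = 96 months
Cap at 186 months: 96 months is within the cap, no reduction.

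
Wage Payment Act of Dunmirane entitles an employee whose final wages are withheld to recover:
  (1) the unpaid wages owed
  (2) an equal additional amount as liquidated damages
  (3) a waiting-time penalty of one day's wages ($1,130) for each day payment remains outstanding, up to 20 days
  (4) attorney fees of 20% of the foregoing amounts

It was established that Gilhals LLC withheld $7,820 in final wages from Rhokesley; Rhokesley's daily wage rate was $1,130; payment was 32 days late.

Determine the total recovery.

$45,888

Liquidated damages (equal amount): $7,820
Penalty days: min(32, 20) = 20
Waiting-time penalty: 20 × $1,130 = $22,600
Subtotal: $7,820 + $7,820 + $22,600 = $38,240
Attorney fees: 20% of $38,240 = $7,648
Total award: $38,240 + $7,648 = $45,888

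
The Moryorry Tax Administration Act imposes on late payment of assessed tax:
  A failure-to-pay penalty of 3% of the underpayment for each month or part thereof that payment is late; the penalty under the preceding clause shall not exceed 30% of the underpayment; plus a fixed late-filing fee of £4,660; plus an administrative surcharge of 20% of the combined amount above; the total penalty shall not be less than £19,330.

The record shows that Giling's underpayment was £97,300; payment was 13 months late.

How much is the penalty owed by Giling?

Accrued rate: 3% × 13 = 39%, capped at 30% → 30%
Failure-to-pay penalty: 30% of £97,300 = £29,190
Penalty before surcharge: £29,190 + £4,660 = £33,850
Administrative surcharge: 20% of £33,850 = £6,770
Total penalty: £33,850 + £6,770 = £40,620
Minimum £19,330: £40,620 meets the minimum, no increase.

Penalty: £40,620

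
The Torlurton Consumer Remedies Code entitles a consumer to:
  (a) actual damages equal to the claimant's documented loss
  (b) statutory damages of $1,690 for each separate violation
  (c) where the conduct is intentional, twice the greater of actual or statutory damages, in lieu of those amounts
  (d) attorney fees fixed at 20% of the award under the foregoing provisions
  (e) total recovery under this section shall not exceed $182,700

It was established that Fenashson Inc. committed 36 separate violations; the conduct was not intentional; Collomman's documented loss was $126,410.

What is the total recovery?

$182,700

Statutory damages: 36 × $1,690 = $60,840
Conduct not intentional: the in-lieu enhancement does not apply.
Actual plus statutory damages: $126,410 + $60,840 = $187,250
Attorney fees: 20% of $187,250 = $37,450
Total before cap: $187,250 + $37,450 = $224,700
Cap at $182,700: $224,700 exceeds the cap → $182,700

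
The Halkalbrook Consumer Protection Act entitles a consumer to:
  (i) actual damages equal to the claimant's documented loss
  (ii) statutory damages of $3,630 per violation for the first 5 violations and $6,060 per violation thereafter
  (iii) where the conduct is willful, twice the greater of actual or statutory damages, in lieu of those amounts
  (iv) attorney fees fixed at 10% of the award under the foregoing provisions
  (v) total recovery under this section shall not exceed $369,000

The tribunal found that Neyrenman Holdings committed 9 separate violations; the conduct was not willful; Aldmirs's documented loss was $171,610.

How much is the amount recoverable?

First 5 violations: 5 × $3,630 = $18,150
Remaining violations: (9 − 5) × $6,060 = $24,240
Statutory damages: $18,150 + $24,240 = $42,390
Conduct not willful: the in-lieu enhancement does not apply.
Actual plus statutory damages: $171,610 + $42,390 = $214,000
Attorney fees: 10% of $214,000 = $21,400
Total before cap: $214,000 + $21,400 = $235,400
Cap at $369,000: $235,400 is within the cap, no reduction.

$235,400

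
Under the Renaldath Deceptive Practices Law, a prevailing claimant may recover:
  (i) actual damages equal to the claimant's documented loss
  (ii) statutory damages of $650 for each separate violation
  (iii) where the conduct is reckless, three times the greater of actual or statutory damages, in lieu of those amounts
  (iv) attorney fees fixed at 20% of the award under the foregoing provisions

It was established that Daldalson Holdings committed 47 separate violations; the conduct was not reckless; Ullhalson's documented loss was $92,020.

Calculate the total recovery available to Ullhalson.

Statutory damages: 47 × $650 = $30,550
Conduct not reckless: the in-lieu enhancement does not apply.
Actual plus statutory damages: $92,020 + $30,550 = $122,570
Attorney fees: 20% of $122,570 = $24,514
Total recovery: $122,570 + $24,514 = $147,084

$147,084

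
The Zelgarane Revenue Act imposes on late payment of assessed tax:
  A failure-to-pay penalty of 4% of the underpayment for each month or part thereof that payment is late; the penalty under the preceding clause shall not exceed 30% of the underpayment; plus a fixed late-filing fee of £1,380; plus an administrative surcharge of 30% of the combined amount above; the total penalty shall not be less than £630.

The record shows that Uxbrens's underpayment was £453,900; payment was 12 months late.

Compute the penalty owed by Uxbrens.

£178,815

Accrued rate: 4% × 12 = 48%, capped at 30% → 30%
Failure-to-pay penalty: 30% of £453,900 = £136,170
Penalty before surcharge: £136,170 + £1,380 = £137,550
Administrative surcharge: 30% of £137,550 = £41,265
Total penalty: £137,550 + £41,265 = £178,815
Minimum £630: £178,815 meets the minimum, no increase.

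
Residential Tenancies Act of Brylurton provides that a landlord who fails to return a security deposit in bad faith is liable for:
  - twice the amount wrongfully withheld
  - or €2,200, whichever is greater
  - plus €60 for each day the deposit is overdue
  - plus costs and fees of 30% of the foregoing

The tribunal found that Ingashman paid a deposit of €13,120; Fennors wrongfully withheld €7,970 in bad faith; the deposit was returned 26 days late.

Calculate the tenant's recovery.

Doubled: 2 × €7,970 = €15,940
Minimum €2,200: €15,940 meets the minimum, no increase.
Late-return penalty: 26 × €60 = €1,560
Damages plus late penalty: €15,940 + €1,560 = €17,500
Costs and fees: 30% of €17,500 = €5,250
Total recovery: €17,500 + €5,250 = €22,750

€22,750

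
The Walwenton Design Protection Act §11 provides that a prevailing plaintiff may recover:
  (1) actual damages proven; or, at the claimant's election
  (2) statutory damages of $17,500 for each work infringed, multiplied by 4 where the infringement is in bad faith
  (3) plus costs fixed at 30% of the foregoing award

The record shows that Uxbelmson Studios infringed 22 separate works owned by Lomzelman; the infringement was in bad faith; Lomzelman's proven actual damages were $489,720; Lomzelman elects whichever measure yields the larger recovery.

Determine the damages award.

Statutory damages: 22 × $17,500 = $385,000
Multiplied by 4: 4 × $385,000 = $1,540,000
Greater of actual damages ($489,720) or enhanced statutory damages ($1,540,000): $1,540,000
Costs: 30% of $1,540,000 = $462,000
Award plus costs: $1,540,000 + $462,000 = $2,002,000

$2,002,000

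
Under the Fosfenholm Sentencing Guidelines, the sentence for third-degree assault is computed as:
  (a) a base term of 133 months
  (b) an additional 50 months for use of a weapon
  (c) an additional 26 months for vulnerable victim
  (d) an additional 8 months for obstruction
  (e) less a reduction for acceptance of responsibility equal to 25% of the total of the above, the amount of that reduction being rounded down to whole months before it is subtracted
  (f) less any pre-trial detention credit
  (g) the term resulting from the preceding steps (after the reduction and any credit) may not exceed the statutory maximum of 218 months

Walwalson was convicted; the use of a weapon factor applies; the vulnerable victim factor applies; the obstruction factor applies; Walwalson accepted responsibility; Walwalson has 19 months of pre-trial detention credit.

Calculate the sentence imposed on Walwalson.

Use of a weapon enhancement: +50 months
Vulnerable victim enhancement: +26 months
Obstruction enhancement: +8 months
Adjusted term: 133 months + 50 months + 26 months + 8 months = 217 months
Acceptance of responsibility reduction: 25% of 217 months = 54 months (rounded down)
After reduction: 217 − 54 = 163 months
Less pre-trial detention credit: 163 months − 19 months = 144 months
Cap at 218 months: 144 months is within the cap, no reduction.

144 months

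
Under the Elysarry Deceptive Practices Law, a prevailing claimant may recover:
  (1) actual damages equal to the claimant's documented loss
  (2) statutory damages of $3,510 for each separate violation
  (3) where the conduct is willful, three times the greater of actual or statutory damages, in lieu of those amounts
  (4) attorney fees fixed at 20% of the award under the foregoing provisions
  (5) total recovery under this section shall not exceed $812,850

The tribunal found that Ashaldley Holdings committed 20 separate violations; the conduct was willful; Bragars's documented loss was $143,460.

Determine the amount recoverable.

$516,456

Statutory damages: 20 × $3,510 = $70,200
Greater of actual damages ($143,460) or statutory damages ($70,200): $143,460
Trebled: 3 × $143,460 = $430,380
Attorney fees: 20% of $430,380 = $86,076
Total before cap: $430,380 + $86,076 = $516,456
Cap at $812,850: $516,456 is within the cap, no reduction.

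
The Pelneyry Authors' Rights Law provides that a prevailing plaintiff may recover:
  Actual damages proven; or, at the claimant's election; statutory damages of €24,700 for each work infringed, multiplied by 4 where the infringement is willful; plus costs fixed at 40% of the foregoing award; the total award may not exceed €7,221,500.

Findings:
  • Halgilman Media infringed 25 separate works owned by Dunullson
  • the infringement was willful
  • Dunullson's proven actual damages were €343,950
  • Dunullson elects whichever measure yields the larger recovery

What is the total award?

Statutory damages: 25 × €24,700 = €617,500
Multiplied by 4: 4 × €617,500 = €2,470,000
Greater of actual damages (€343,950) or enhanced statutory damages (€2,470,000): €2,470,000
Costs: 40% of €2,470,000 = €988,000
Award plus costs: €2,470,000 + €988,000 = €3,458,000
Cap at €7,221,500: €3,458,000 is within the cap, no reduction.

€3,458,000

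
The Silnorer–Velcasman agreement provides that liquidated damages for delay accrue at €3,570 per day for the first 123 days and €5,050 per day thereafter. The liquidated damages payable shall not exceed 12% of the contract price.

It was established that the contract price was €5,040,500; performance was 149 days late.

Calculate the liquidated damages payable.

First 123 days: 123 × €3,570 = €439,110
Remaining days: (149 − 123) × €5,050 = €131,300
Accrued per-day damages: €439,110 + €131,300 = €570,410
Cap: 12% of €5,040,500 = €604,860
Cap at €604,860: €570,410 is within the cap, no reduction.

Liquidated damages: €570,410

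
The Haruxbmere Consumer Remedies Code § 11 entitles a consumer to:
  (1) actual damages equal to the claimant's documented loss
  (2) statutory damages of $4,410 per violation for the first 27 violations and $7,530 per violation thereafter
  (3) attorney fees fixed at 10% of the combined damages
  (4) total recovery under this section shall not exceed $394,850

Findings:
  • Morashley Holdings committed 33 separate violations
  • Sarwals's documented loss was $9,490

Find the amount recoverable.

$191,114

First 27 violations: 27 × $4,410 = $119,070
Remaining violations: (33 − 27) × $7,530 = $45,180
Statutory damages: $119,070 + $45,180 = $164,250
Combined damages: $9,490 + $164,250 = $173,740
Attorney fees: 10% of $173,740 = $17,374
Total before cap: $173,740 + $17,374 = $191,114
Cap at $394,850: $191,114 is within the cap, no reduction.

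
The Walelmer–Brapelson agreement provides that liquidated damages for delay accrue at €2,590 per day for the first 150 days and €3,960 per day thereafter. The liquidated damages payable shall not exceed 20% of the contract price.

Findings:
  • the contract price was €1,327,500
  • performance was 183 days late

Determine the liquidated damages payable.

€265,500

First 150 days: 150 × €2,590 = €388,500
Remaining days: (183 − 150) × €3,960 = €130,680
Accrued per-day damages: €388,500 + €130,680 = €519,180
Cap: 20% of €1,327,500 = €265,500
Cap at €265,500: €519,180 exceeds the cap → €265,500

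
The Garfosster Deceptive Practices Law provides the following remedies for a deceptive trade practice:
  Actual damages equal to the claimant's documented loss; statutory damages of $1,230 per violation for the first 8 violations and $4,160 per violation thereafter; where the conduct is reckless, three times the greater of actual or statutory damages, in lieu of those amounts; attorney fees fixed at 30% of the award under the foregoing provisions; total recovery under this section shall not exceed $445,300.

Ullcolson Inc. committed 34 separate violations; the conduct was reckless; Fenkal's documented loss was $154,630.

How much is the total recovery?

$445,300

First 8 violations: 8 × $1,230 = $9,840
Remaining violations: (34 − 8) × $4,160 = $108,160
Statutory damages: $9,840 + $108,160 = $118,000
Greater of actual damages ($154,630) or statutory damages ($118,000): $154,630
Trebled: 3 × $154,630 = $463,890
Attorney fees: 30% of $463,890 = $139,167
Total before cap: $463,890 + $139,167 = $603,057
Cap at $445,300: $603,057 exceeds the cap → $445,300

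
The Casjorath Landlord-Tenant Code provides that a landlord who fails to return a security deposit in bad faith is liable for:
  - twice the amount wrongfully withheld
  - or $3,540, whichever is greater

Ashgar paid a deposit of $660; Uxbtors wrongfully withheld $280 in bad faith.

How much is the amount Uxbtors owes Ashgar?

Doubled: 2 × $280 = $560
Minimum $3,540: $560 is below the minimum → $3,540

$3,540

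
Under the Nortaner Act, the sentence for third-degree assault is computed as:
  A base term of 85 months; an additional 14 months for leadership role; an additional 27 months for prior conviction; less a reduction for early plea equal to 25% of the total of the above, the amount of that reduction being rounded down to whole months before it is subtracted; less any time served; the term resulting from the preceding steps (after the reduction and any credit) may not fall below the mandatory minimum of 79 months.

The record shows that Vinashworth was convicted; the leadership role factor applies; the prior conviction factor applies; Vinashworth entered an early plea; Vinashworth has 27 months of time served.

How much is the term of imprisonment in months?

79 months

Leadership role enhancement: +14 months
Prior conviction enhancement: +27 months
Adjusted term: 85 months + 14 months + 27 months = 126 months
Early plea reduction: 25% of 126 months = 31 months (rounded down)
After reduction: 126 − 31 = 95 months
Less time served: 95 months − 27 months = 68 months
Minimum 79 months: 68 months is below the minimum → 79 months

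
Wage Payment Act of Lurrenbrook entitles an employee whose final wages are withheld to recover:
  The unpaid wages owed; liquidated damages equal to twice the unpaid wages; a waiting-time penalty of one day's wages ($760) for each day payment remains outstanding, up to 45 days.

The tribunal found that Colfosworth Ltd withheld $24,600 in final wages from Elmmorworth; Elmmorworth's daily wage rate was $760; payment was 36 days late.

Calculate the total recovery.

$101,160

Doubled: 2 × $24,600 = $49,200
Penalty days: min(36, 45) = 36
Waiting-time penalty: 36 × $760 = $27,360
Total award: $24,600 + $49,200 + $27,360 = $101,160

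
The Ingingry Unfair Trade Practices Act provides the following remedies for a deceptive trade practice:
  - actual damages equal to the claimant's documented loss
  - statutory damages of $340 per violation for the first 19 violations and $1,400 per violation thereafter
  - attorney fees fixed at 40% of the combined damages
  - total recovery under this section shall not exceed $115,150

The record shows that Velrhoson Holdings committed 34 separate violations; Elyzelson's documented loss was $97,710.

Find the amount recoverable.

$115,150

First 19 violations: 19 × $340 = $6,460
Remaining violations: (34 − 19) × $1,400 = $21,000
Statutory damages: $6,460 + $21,000 = $27,460
Combined damages: $97,710 + $27,460 = $125,170
Attorney fees: 40% of $125,170 = $50,068
Total before cap: $125,170 + $50,068 = $175,238
Cap at $115,150: $175,238 exceeds the cap → $115,150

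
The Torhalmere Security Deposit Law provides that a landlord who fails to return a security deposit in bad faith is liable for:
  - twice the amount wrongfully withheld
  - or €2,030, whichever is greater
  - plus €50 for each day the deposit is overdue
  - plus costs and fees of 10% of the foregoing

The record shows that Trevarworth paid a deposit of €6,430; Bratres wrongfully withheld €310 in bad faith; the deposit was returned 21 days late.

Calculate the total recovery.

Doubled: 2 × €310 = €620
Minimum €2,030: €620 is below the minimum → €2,030
Late-return penalty: 21 × €50 = €1,050
Damages plus late penalty: €2,030 + €1,050 = €3,080
Costs and fees: 10% of €3,080 = €308
Total recovery: €3,080 + €308 = €3,388

€3,388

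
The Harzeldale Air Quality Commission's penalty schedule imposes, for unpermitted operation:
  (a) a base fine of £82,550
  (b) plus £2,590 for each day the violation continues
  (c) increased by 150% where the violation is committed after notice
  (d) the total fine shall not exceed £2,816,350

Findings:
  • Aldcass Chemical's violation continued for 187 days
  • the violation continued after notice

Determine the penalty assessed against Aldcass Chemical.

£1,417,200

Per-day component: 187 × £2,590 = £484,330
Base plus per-day: £82,550 + £484,330 = £566,880
Enhancement: 150% of £566,880 = £850,320
Enhanced fine: £566,880 + £850,320 = £1,417,200
Cap at £2,816,350: £1,417,200 is within the cap, no reduction.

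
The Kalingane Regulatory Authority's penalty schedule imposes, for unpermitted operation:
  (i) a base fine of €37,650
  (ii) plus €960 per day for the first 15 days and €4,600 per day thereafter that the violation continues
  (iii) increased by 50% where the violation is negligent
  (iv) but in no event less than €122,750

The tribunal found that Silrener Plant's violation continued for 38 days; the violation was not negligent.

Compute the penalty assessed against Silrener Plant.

Civil penalty: €157,850

First 15 days: 15 × €960 = €14,400
Remaining days: (38 − 15) × €4,600 = €105,800
Per-day component: €14,400 + €105,800 = €120,200
Base plus per-day: €37,650 + €120,200 = €157,850
The violation was not negligent: no 50% increase.
Minimum €122,750: €157,850 meets the minimum, no increase.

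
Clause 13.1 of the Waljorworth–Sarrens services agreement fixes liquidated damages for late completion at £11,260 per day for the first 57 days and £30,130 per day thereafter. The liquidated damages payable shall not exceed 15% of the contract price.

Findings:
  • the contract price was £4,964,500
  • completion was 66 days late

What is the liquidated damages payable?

First 57 days: 57 × £11,260 = £641,820
Remaining days: (66 − 57) × £30,130 = £271,170
Accrued per-day damages: £641,820 + £271,170 = £912,990
Cap: 15% of £4,964,500 = £744,675
Cap at £744,675: £912,990 exceeds the cap → £744,675

£744,675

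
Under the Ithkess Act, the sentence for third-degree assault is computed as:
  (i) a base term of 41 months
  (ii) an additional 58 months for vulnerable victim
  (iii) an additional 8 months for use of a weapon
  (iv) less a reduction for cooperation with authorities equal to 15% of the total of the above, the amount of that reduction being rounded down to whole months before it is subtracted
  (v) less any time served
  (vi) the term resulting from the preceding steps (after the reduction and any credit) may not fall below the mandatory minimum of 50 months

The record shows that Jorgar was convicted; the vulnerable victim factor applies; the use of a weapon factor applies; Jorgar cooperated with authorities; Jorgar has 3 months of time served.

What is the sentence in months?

88 months

Vulnerable victim enhancement: +58 months
Use of a weapon enhancement: +8 months
Adjusted term: 41 months + 58 months + 8 months = 107 months
Cooperation with authorities reduction: 15% of 107 months = 16 months (rounded down)
After reduction: 107 − 16 = 91 months
Less time served: 91 months − 3 months = 88 months
Minimum 50 months: 88 months meets the minimum, no increase.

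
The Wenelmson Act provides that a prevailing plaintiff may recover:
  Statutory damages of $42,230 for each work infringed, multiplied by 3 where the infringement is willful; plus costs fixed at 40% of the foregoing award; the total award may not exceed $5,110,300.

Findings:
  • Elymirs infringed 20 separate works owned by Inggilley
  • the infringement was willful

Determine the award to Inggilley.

Statutory damages: 20 × $42,230 = $844,600
Trebled: 3 × $844,600 = $2,533,800
Costs: 40% of $2,533,800 = $1,013,520
Award plus costs: $2,533,800 + $1,013,520 = $3,547,320
Cap at $5,110,300: $3,547,320 is within the cap, no reduction.

$3,547,320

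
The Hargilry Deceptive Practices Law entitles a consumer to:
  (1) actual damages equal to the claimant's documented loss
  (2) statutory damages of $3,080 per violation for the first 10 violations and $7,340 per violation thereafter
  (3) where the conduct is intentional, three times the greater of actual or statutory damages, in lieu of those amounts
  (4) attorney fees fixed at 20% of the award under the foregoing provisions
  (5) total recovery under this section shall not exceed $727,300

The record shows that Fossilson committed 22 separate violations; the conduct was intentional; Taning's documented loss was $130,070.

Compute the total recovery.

$468,252

First 10 violations: 10 × $3,080 = $30,800
Remaining violations: (22 − 10) × $7,340 = $88,080
Statutory damages: $30,800 + $88,080 = $118,880
Greater of actual damages ($130,070) or statutory damages ($118,880): $130,070
Trebled: 3 × $130,070 = $390,210
Attorney fees: 20% of $390,210 = $78,042
Total before cap: $390,210 + $78,042 = $468,252
Cap at $727,300: $468,252 is within the cap, no reduction.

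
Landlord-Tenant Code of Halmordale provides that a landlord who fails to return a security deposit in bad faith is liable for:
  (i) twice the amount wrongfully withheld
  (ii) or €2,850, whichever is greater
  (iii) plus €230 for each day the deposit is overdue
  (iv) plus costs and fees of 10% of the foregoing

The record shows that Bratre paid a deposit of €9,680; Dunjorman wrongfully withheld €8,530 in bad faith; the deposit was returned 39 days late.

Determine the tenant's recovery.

€28,633

Doubled: 2 × €8,530 = €17,060
Minimum €2,850: €17,060 meets the minimum, no increase.
Late-return penalty: 39 × €230 = €8,970
Damages plus late penalty: €17,060 + €8,970 = €26,030
Costs and fees: 10% of €26,030 = €2,603
Total recovery: €26,030 + €2,603 = €28,633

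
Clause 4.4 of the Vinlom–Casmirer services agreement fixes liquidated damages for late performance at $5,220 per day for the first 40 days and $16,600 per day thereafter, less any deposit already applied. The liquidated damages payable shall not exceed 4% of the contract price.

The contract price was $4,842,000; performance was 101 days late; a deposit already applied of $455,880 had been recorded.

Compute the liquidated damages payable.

$193,680

First 40 days: 40 × $5,220 = $208,800
Remaining days: (101 − 40) × $16,600 = $1,012,600
Accrued per-day damages: $208,800 + $1,012,600 = $1,221,400
Less deposit already applied: $1,221,400 − $455,880 = $765,520
Cap: 4% of $4,842,000 = $193,680
Cap at $193,680: $765,520 exceeds the cap → $193,680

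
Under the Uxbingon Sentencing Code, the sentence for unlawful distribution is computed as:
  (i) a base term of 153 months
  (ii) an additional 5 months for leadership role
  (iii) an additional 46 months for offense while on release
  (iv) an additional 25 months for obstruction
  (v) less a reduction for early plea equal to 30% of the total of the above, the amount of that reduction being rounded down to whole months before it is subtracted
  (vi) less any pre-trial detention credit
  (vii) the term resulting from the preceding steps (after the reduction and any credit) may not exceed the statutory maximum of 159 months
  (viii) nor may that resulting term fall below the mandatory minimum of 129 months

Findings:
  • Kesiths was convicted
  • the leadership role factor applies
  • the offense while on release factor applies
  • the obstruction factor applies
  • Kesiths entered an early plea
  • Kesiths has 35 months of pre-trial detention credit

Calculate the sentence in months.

129 months

Leadership role enhancement: +5 months
Offense while on release enhancement: +46 months
Obstruction enhancement: +25 months
Adjusted term: 153 months + 5 months + 46 months + 25 months = 229 months
Early plea reduction: 30% of 229 months = 68 months (rounded down)
After reduction: 229 − 68 = 161 months
Less pre-trial detention credit: 161 months − 35 months = 126 months
Cap at 159 months: 126 months is within the cap, no reduction.
Minimum 129 months: 126 months is below the minimum → 129 months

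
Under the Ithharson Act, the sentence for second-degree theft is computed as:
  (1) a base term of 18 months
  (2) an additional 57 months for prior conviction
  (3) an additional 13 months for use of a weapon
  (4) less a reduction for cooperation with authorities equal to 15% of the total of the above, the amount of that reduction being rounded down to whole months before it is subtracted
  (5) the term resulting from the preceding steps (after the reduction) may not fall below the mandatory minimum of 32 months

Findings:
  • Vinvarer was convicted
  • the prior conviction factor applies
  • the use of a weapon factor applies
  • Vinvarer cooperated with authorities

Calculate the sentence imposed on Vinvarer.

75 months

Prior conviction enhancement: +57 months
Use of a weapon enhancement: +13 months
Adjusted term: 18 months + 57 months + 13 months = 88 months
Cooperation with authorities reduction: 15% of 88 months = 13 months (rounded down)
After reduction: 88 − 13 = 75 months
Minimum 32 months: 75 months meets the minimum, no increase.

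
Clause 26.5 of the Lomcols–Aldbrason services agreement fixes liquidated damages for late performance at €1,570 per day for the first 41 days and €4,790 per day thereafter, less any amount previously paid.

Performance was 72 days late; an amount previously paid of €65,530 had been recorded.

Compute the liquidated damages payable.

€147,330

First 41 days: 41 × €1,570 = €64,370
Remaining days: (72 − 41) × €4,790 = €148,490
Accrued per-day damages: €64,370 + €148,490 = €212,860
Less amount previously paid: €212,860 − €65,530 = €147,330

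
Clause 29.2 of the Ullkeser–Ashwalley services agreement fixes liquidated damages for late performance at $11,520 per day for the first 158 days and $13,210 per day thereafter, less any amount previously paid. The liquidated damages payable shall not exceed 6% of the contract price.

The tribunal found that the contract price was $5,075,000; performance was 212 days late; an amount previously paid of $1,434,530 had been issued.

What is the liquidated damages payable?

First 158 days: 158 × $11,520 = $1,820,160
Remaining days: (212 − 158) × $13,210 = $713,340
Accrued per-day damages: $1,820,160 + $713,340 = $2,533,500
Less amount previously paid: $2,533,500 − $1,434,530 = $1,098,970
Cap: 6% of $5,075,000 = $304,500
Cap at $304,500: $1,098,970 exceeds the cap → $304,500

$304,500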